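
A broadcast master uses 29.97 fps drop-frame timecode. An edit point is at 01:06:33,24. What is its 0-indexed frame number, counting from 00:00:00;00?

As if non-drop at 30 labels/s: (1 × 3600 + 6 × 60 + 33) × 30 + 24 = 119814.
Minute boundaries passed: 66; those not divisible by 10: 66 − 6 = 60; dropped labels = 2 × 60 = 120.
Actual frame index = 119814 − 120 = 119694.

119694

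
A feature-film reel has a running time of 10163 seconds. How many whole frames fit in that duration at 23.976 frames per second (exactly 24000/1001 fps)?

243668 frames

Frames = 10163 × 24000/1001 = 243912000/1001 ≈ 243668.3317.
Complete frames: 243668.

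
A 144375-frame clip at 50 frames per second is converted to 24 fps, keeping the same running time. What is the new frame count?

69300 frames

Target frames = source frames × (target rate / source rate) = 144375 × (24)/(50) = 144375 × 12/25 = 69300.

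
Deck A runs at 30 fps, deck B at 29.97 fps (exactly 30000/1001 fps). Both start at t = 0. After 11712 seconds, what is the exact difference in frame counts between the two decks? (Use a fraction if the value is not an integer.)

A emits 30 × 11712 = 351360 frames; B emits 30000/1001 × 11712 = 351360000/1001.
Difference = 351360/1001 frames (≈ 351.0090); B is behind A.

351360/1001 frames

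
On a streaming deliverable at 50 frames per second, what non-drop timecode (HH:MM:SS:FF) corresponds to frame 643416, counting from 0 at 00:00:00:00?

03:34:28:16

643416 ÷ 50 = 12868 full seconds, remainder 16 frames.
12868 s = 3 h 34 min 28 s.
Timecode: 03:34:28:16.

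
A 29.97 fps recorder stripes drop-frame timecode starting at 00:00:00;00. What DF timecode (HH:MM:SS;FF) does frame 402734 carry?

03:43:57;26

Each 10-minute DF block holds 10 × 60 × 30 − 9 × 2 = 17982 frames. 402734 ÷ 17982 → 22 full blocks, remainder 7130.
Within the partial block the first minute is 1800 frames and each further minute 1798, so 3 further minute boundaries passed. Total skipped labels = 18 × 22 + 2 × 3 = 402.
Non-drop label index = 402734 + 402 = 403136; at 30 labels/s that is 03:43:57:26, i.e. DF 03:43:57;26.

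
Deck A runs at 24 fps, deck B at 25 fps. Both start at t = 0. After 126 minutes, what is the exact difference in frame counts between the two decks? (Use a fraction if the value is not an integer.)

126 min = 7560 s.
A emits 24 × 7560 = 181440 frames; B emits 25 × 7560 = 189000.
Difference = 7560 frames; B is ahead of A.

7560 frames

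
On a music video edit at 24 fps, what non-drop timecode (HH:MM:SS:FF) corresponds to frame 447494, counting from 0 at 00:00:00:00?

05:10:45:14

447494 ÷ 24 = 18645 full seconds, remainder 14 frames.
18645 s = 5 h 10 min 45 s.
Timecode: 05:10:45:14.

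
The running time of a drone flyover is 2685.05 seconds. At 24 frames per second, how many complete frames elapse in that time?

64441 frames

Frames = 2685.05 × 24 = 322206/5 ≈ 64441.2000.
Complete frames: 64441.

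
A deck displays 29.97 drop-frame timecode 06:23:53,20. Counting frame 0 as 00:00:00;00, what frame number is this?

As if non-drop at 30 labels/s: (6 × 3600 + 23 × 60 + 53) × 30 + 20 = 691010.
Minute boundaries passed: 383; those not divisible by 10: 383 − 38 = 345; dropped labels = 2 × 345 = 690.
Actual frame index = 691010 − 690 = 690320.

690320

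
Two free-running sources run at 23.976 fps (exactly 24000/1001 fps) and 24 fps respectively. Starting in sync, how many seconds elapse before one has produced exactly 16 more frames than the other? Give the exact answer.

The gap grows by |24 − 24000/1001| = 24/1001 frames per second.
Time for a 16-frame gap: 16 ÷ (24/1001) = 2002/3 s.

2002/3 seconds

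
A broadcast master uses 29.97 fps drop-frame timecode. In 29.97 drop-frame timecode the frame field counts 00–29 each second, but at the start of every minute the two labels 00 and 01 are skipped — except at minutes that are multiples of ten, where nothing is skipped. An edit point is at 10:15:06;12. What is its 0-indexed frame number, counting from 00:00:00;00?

As if non-drop at 30 labels/s: (10 × 3600 + 15 × 60 + 6) × 30 + 12 = 1107192.
Minute boundaries passed: 615; those not divisible by 10: 615 − 61 = 554; dropped labels = 2 × 554 = 1108.
Actual frame index = 1107192 − 1108 = 1106084.

1106084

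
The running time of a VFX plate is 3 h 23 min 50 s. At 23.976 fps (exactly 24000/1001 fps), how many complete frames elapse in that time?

3 h 23 min 50 s = 12230 s.
Frames = 12230 × 24000/1001 = 293520000/1001 ≈ 293226.7732.
Complete frames: 293226.

293226 frames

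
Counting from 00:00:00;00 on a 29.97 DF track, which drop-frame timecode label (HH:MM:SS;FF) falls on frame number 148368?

01:22:30;16

Ten DF minutes hold 17982 frames, so frame 148368 lies in block 8 (frames 143856–161837) with 4512 frames into that block.
The block's first minute is 1800 frames and the rest 1798 each; 4512 frames reaches minute 2, so 8 × 18 + 2 × 2 = 148 labels have been skipped so far.
Adding those back, label number 148368 + 148 = 148516 at 30 labels/s is 4950 s + 16 f = 1 h 22 min 30 s frame 16, i.e. 01:22:30;16.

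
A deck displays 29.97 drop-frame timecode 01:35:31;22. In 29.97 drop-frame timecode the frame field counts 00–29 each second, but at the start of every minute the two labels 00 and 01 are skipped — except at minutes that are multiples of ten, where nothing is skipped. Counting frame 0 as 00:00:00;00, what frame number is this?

171780

As if non-drop at 30 labels/s: (1 × 3600 + 35 × 60 + 31) × 30 + 22 = 171952.
Minute boundaries passed: 95; those not divisible by 10: 95 − 9 = 86; dropped labels = 2 × 86 = 172.
Actual frame index = 171952 − 172 = 171780.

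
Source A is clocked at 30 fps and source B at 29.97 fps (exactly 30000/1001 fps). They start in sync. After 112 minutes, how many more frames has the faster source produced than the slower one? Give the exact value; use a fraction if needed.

112 min = 6720 s.
A emits 30 × 6720 = 201600 frames; B emits 30000/1001 × 6720 = 28800000/143.
Difference = 28800/143 frames (≈ 201.3986); B is behind A.

28800/143 frames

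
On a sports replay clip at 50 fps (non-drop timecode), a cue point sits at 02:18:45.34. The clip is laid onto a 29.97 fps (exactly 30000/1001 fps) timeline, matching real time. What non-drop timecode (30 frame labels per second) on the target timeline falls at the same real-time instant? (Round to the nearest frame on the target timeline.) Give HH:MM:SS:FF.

02:18:37:11

Source frame index: (2×3600 + 18×60 + 45) × 50 + 34 = 416284.
Real time: 416284 / (50) = 208142/25 s.
Target frame: (208142/25) × (30000/1001) = 22706400/91 ≈ 249520.879 → 249521.
At 30 labels/s: frame 249521 → 02:18:37:11.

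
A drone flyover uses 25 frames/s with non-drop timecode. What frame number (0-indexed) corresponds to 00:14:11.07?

Total seconds to the label: (0 × 3600 + 14 × 60 + 11) = 851.
Frame index = 851 × 25 + 7 = 21282.

21282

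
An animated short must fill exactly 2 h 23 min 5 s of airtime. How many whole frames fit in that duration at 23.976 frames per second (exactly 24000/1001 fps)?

205834 frames

2 h 23 min 5 s = 8585 s.
Frames = 8585 × 24000/1001 = 206040000/1001 ≈ 205834.1658.
Complete frames: 205834.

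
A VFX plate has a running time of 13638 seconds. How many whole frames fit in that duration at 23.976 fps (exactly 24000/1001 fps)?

326985 frames

Frames = 13638 × 24000/1001 = 327312000/1001 ≈ 326985.0150.
Complete frames: 326985.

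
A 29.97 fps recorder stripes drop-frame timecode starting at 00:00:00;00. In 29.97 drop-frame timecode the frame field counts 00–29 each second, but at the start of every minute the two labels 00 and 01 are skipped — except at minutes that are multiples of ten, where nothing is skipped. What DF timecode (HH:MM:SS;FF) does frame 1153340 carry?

10:41:23;04

Each 10-minute DF block holds 10 × 60 × 30 − 9 × 2 = 17982 frames. 1153340 ÷ 17982 → 64 full blocks, remainder 2492.
Within the partial block the first minute is 1800 frames and each further minute 1798, so 1 further minute boundary passed. Total skipped labels = 18 × 64 + 2 × 1 = 1154.
Non-drop label index = 1153340 + 1154 = 1154494; at 30 labels/s that is 10:41:23:04, i.e. DF 10:41:23;04.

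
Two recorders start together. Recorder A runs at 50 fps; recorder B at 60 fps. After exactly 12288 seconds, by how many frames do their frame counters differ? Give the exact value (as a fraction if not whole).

A emits 50 × 12288 = 614400 frames; B emits 60 × 12288 = 737280.
Difference = 122880 frames; B is ahead of A.

122880 frames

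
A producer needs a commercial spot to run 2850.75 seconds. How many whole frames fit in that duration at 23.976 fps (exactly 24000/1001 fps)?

Frames = 2850.75 × 24000/1001 = 9774000/143 ≈ 68349.6503.
Complete frames: 68349.

68349 frames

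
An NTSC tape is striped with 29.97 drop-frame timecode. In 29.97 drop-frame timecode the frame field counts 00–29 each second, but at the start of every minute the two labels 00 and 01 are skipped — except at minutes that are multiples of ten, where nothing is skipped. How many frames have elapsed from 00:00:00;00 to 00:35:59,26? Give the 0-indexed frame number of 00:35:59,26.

As if non-drop at 30 labels/s: (0 × 3600 + 35 × 60 + 59) × 30 + 26 = 64796.
Minute boundaries passed: 35; those not divisible by 10: 35 − 3 = 32; dropped labels = 2 × 32 = 64.
Actual frame index = 64796 − 64 = 64732.

64732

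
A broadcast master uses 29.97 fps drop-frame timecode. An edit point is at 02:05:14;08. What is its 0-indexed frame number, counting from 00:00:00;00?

Complete 10-minute blocks: 12, each 17982 frames → 215784.
Remaining 5 whole minutes in the current block: 1800 + 4 × 1798 = 8992 frames.
Within the current minute: 14 × 30 + 8 − 2 = 426 (labels ;00/;01 skipped at this minute). Total = 215784 + 8992 + 426 = 225202.

225202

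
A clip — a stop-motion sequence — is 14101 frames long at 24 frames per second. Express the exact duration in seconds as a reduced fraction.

14101/24 seconds

Running time = 14101 ÷ (24) = 14101 × 1/24 = 14101/24 s.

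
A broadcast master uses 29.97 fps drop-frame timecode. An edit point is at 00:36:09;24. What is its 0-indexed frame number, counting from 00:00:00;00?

65028

As if non-drop at 30 labels/s: (0 × 3600 + 36 × 60 + 9) × 30 + 24 = 65094.
Minute boundaries passed: 36; those not divisible by 10: 36 − 3 = 33; dropped labels = 2 × 33 = 66.
Actual frame index = 65094 − 66 = 65028.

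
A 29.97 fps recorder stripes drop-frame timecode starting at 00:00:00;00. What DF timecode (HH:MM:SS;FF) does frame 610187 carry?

05:39:19;29

Ten DF minutes hold 17982 frames, so frame 610187 lies in block 33 (frames 593406–611387) with 16781 frames into that block.
The block's first minute is 1800 frames and the rest 1798 each; 16781 frames reaches minute 9, so 33 × 18 + 9 × 2 = 612 labels have been skipped so far.
Adding those back, label number 610187 + 612 = 610799 at 30 labels/s is 20359 s + 29 f = 5 h 39 min 19 s frame 29, i.e. 05:39:19;29.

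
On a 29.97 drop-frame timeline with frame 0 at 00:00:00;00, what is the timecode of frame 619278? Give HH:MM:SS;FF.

05:44:23;08

Each 10-minute DF block holds 10 × 60 × 30 − 9 × 2 = 17982 frames. 619278 ÷ 17982 → 34 full blocks, remainder 7890.
Within the partial block the first minute is 1800 frames and each further minute 1798, so 4 further minute boundaries passed. Total skipped labels = 18 × 34 + 2 × 4 = 620.
Non-drop label index = 619278 + 620 = 619898; at 30 labels/s that is 05:44:23:08, i.e. DF 05:44:23;08.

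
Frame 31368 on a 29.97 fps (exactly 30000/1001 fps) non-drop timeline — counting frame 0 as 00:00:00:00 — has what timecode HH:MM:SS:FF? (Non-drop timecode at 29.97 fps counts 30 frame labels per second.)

00:17:25:18

31368 ÷ 30 = 1045 full seconds, remainder 18 frames.
1045 s = 0 h 17 min 25 s.
Timecode: 00:17:25:18.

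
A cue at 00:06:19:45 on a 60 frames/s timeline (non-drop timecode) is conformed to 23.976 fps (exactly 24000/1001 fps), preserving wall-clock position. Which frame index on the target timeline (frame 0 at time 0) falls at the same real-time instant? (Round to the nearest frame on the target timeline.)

Source frame index: (0×3600 + 6×60 + 19) × 60 + 45 = 22785.
Real time: 22785 / (60) = 1519/4 s.
Target frame: (1519/4) × (24000/1001) = 1302000/143 ≈ 9104.895 → 9105.

frame 9105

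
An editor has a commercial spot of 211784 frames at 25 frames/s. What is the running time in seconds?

Running time = 211784 / (25) = 8471.36 s.

8471.36 seconds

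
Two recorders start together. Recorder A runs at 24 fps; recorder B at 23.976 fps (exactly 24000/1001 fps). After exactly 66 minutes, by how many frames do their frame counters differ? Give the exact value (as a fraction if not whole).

66 min = 3960 s.
A emits 24 × 3960 = 95040 frames; B emits 24000/1001 × 3960 = 8640000/91.
Difference = 8640/91 frames (≈ 94.9451); B is behind A.

8640/91 frames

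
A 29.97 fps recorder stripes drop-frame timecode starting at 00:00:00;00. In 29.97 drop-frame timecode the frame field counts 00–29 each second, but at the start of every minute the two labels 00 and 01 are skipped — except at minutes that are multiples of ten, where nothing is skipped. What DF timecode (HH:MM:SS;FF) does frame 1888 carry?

Ten DF minutes hold 17982 frames, so frame 1888 lies in block 0 (frames 0–17981) with 1888 frames into that block.
The block's first minute is 1800 frames and the rest 1798 each; 1888 frames reaches minute 1, so 0 × 18 + 1 × 2 = 2 labels have been skipped so far.
Adding those back, label number 1888 + 2 = 1890 at 30 labels/s is 63 s + 0 f = 0 h 1 min 3 s frame 0, i.e. 00:01:03;00.

00:01:03;00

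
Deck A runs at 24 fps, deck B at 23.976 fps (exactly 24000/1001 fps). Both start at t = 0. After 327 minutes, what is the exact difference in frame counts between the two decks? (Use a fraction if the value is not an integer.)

327 min = 19620 s.
A emits 24 × 19620 = 470880 frames; B emits 24000/1001 × 19620 = 470880000/1001.
Difference = 470880/1001 frames (≈ 470.4096); B is behind A.

470880/1001 frames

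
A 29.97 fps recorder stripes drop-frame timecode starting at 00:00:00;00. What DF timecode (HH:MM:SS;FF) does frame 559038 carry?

Ten DF minutes hold 17982 frames, so frame 559038 lies in block 31 (frames 557442–575423) with 1596 frames into that block.
The block's first minute is 1800 frames and the rest 1798 each; 1596 frames reaches minute 0, so 31 × 18 + 0 × 2 = 558 labels have been skipped so far.
Adding those back, label number 559038 + 558 = 559596 at 30 labels/s is 18653 s + 6 f = 5 h 10 min 53 s frame 6, i.e. 05:10:53;06.

05:10:53;06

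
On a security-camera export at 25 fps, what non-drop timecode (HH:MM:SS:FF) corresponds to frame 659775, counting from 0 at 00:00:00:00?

659775 ÷ 25 = 26391 full seconds, remainder 0 frames.
26391 s = 7 h 19 min 51 s.
Timecode: 07:19:51:00.

07:19:51:00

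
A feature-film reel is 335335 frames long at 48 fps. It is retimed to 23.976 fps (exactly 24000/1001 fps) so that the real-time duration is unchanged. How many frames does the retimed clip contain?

167500 frames

Target frames = source frames × (target rate / source rate) = 335335 × (24000/1001)/(48) = 335335 × 500/1001 = 167500.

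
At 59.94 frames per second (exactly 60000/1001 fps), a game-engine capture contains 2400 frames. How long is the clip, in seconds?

Running time = 2400 / (60000/1001) = 40.04 s.

40.04 seconds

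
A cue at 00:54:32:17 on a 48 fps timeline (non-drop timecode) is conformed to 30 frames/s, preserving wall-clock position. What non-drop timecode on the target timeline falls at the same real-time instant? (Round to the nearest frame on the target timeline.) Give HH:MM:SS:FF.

Source frame index: (0×3600 + 54×60 + 32) × 48 + 17 = 157073.
Real time: 157073 / (48) = 157073/48 s.
Target frame: (157073/48) × (30) = 785365/8 ≈ 98170.625 → 98171.
At 30 labels/s: frame 98171 → 00:54:32:11.

00:54:32:11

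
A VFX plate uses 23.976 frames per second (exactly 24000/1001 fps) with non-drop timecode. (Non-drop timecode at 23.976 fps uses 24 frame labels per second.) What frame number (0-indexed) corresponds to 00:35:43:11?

51443

Total seconds to the label: (0 × 3600 + 35 × 60 + 43) = 2143.
Frame index = 2143 × 24 + 11 = 51443.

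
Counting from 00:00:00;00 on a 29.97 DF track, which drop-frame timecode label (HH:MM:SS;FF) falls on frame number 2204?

00:01:13;16

Each 10-minute DF block holds 10 × 60 × 30 − 9 × 2 = 17982 frames. 2204 ÷ 17982 → 0 full blocks, remainder 2204.
Within the partial block the first minute is 1800 frames and each further minute 1798, so 1 further minute boundary passed. Total skipped labels = 18 × 0 + 2 × 1 = 2.
Non-drop label index = 2204 + 2 = 2206; at 30 labels/s that is 00:01:13:16, i.e. DF 00:01:13;16.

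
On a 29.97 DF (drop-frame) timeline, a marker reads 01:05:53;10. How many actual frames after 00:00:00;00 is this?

Complete 10-minute blocks: 6, each 17982 frames → 107892.
Remaining 5 whole minutes in the current block: 1800 + 4 × 1798 = 8992 frames.
Within the current minute: 53 × 30 + 10 − 2 = 1598 (labels ;00/;01 skipped at this minute). Total = 107892 + 8992 + 1598 = 118482.

118482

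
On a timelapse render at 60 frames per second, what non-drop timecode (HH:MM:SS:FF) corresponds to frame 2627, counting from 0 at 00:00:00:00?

00:00:43:47

2627 ÷ 60 = 43 full seconds, remainder 47 frames.
43 s = 0 h 0 min 43 s.
Timecode: 00:00:43:47.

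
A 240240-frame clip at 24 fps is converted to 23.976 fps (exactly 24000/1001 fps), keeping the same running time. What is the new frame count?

Target frames = source frames × (target rate / source rate) = 240240 × (24000/1001)/(24) = 240240 × 1000/1001 = 240000.

240000 frames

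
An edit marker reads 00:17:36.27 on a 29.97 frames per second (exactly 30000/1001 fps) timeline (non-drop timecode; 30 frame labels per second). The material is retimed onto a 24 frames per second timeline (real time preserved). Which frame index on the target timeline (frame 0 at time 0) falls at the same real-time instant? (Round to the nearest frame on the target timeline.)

frame 25391

Source frame index: (0×3600 + 17×60 + 36) × 30 + 27 = 31707.
Real time: 31707 / (30000/1001) = 10579569/10000 s.
Target frame: (10579569/10000) × (24) = 31738707/1250 ≈ 25390.966 → 25391.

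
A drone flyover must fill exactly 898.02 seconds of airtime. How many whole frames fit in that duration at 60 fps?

Frames = 898.02 × 60 = 269406/5 ≈ 53881.2000.
Complete frames: 53881.

53881 frames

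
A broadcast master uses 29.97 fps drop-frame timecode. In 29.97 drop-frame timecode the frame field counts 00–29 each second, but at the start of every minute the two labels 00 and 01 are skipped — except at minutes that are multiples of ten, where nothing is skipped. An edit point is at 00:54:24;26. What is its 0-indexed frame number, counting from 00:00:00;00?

As if non-drop at 30 labels/s: (0 × 3600 + 54 × 60 + 24) × 30 + 26 = 97946.
Minute boundaries passed: 54; those not divisible by 10: 54 − 5 = 49; dropped labels = 2 × 49 = 98.
Actual frame index = 97946 − 98 = 97848.

97848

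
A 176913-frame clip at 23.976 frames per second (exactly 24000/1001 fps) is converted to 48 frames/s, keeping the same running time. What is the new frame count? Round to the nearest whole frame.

354180 frames

Frames at target rate = 176913 × (48) / (24000/1001) = 177089913/500 ≈ 354179.826.
Nearest whole frame: 354180.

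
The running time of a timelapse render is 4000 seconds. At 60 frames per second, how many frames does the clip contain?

240000 frames

Frames = 4000 × 60 = 240000.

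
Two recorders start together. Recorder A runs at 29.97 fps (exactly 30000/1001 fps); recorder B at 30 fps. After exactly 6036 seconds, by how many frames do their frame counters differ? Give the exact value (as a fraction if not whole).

181080/1001 frames

A emits 30000/1001 × 6036 = 181080000/1001 frames; B emits 30 × 6036 = 181080.
Difference = 181080/1001 frames (≈ 180.8991); B is ahead of A.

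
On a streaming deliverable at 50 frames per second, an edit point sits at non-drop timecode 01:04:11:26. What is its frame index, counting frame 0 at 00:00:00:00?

frame 192576

Total seconds to the label: (1 × 3600 + 4 × 60 + 11) = 3851.
Frame index = 3851 × 50 + 26 = 192576.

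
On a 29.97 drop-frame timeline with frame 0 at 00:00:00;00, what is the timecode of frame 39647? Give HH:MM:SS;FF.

Ten DF minutes hold 17982 frames, so frame 39647 lies in block 2 (frames 35964–53945) with 3683 frames into that block.
The block's first minute is 1800 frames and the rest 1798 each; 3683 frames reaches minute 2, so 2 × 18 + 2 × 2 = 40 labels have been skipped so far.
Adding those back, label number 39647 + 40 = 39687 at 30 labels/s is 1322 s + 27 f = 0 h 22 min 2 s frame 27, i.e. 00:22:02;27.

00:22:02;27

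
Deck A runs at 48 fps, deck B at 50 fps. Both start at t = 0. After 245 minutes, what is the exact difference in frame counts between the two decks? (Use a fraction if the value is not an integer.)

245 min = 14700 s.
A emits 48 × 14700 = 705600 frames; B emits 50 × 14700 = 735000.
Difference = 29400 frames; B is ahead of A.

29400 frames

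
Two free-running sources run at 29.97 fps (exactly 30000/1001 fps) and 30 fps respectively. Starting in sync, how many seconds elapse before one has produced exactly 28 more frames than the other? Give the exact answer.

The gap grows by |30 − 30000/1001| = 30/1001 frames per second.
Time for a 28-frame gap: 28 ÷ (30/1001) = 14014/15 s.

14014/15 seconds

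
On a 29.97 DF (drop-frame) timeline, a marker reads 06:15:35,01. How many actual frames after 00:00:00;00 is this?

Complete 10-minute blocks: 37, each 17982 frames → 665334.
Remaining 5 whole minutes in the current block: 1800 + 4 × 1798 = 8992 frames.
Within the current minute: 35 × 30 + 1 − 2 = 1049 (labels ;00/;01 skipped at this minute). Total = 665334 + 8992 + 1049 = 675375.

675375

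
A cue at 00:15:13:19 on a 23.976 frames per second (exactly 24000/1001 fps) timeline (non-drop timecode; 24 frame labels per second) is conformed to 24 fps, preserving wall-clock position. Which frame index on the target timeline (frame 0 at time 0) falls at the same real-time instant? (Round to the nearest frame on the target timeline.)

Source frame index: (0×3600 + 15×60 + 13) × 24 + 19 = 21931.
Real time: 21931 / (24000/1001) = 21952931/24000 s.
Target frame: (21952931/24000) × (24) = 21952931/1000 ≈ 21952.931 → 21953.

frame 21953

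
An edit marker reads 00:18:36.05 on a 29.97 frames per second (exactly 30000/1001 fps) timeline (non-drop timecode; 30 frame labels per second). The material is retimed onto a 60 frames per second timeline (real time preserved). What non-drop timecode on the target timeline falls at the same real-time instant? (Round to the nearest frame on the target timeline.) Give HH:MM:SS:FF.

00:18:37:17

Source frame index: (0×3600 + 18×60 + 36) × 30 + 5 = 33485.
Real time: 33485 / (30000/1001) = 6703697/6000 s.
Target frame: (6703697/6000) × (60) = 6703697/100 ≈ 67036.970 → 67037.
At 60 labels/s: frame 67037 → 00:18:37:17.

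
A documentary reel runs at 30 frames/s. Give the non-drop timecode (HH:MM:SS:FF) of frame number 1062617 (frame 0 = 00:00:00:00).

1062617 ÷ 30 = 35420 full seconds, remainder 17 frames.
35420 s = 9 h 50 min 20 s.
Timecode: 09:50:20:17.

09:50:20:17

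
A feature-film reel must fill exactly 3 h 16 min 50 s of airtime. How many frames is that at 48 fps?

3 h 16 min 50 s = 11810 s.
Frames = 11810 × 48 = 566880.

566880 frames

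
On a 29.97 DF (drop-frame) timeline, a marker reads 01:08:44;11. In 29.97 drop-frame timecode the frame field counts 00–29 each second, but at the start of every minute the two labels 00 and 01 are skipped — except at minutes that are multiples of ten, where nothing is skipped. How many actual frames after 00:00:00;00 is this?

123607

Complete 10-minute blocks: 6, each 17982 frames → 107892.
Remaining 8 whole minutes in the current block: 1800 + 7 × 1798 = 14386 frames.
Within the current minute: 44 × 30 + 11 − 2 = 1329 (labels ;00/;01 skipped at this minute). Total = 107892 + 14386 + 1329 = 123607.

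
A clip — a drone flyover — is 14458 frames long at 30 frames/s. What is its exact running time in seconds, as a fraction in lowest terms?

Running time = 14458 ÷ (30) = 14458 × 1/30 = 7229/15 s.

7229/15 seconds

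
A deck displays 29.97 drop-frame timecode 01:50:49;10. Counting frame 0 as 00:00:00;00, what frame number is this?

199282

Complete 10-minute blocks: 11, each 17982 frames → 197802.
Remaining 0 whole minutes in the current block: 0 frames.
Within the current minute: 49 × 30 + 10 = 1480. Total = 197802 + 0 + 1480 = 199282.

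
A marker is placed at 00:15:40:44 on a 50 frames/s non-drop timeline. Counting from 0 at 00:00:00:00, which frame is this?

Total seconds to the label: (0 × 3600 + 15 × 60 + 40) = 940.
Frame index = 940 × 50 + 44 = 47044.

frame 47044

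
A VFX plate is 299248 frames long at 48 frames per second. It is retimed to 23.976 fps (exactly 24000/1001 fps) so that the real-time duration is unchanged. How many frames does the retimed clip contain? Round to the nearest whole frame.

Frames at target rate = 299248 × (24000/1001) / (48) = 149624000/1001 ≈ 149474.525.
Nearest whole frame: 149475.

149475 frames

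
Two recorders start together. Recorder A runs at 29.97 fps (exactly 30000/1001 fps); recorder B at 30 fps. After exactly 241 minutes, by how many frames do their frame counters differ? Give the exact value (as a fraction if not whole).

433800/1001 frames

241 min = 14460 s.
A emits 30000/1001 × 14460 = 433800000/1001 frames; B emits 30 × 14460 = 433800.
Difference = 433800/1001 frames (≈ 433.3666); B is ahead of A.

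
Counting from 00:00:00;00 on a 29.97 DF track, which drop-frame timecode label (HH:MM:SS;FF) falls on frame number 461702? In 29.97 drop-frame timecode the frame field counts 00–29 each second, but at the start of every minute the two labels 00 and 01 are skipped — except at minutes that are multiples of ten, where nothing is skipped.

Ten DF minutes hold 17982 frames, so frame 461702 lies in block 25 (frames 449550–467531) with 12152 frames into that block.
The block's first minute is 1800 frames and the rest 1798 each; 12152 frames reaches minute 6, so 25 × 18 + 6 × 2 = 462 labels have been skipped so far.
Adding those back, label number 461702 + 462 = 462164 at 30 labels/s is 15405 s + 14 f = 4 h 16 min 45 s frame 14, i.e. 04:16:45;14.

04:16:45;14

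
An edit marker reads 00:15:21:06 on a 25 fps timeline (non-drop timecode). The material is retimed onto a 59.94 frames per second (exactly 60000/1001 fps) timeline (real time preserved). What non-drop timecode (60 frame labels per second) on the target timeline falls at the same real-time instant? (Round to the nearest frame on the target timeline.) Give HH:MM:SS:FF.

Source frame index: (0×3600 + 15×60 + 21) × 25 + 6 = 23031.
Real time: 23031 / (25) = 23031/25 s.
Target frame: (23031/25) × (60000/1001) = 55274400/1001 ≈ 55219.181 → 55219.
At 60 labels/s: frame 55219 → 00:15:20:19.

00:15:20:19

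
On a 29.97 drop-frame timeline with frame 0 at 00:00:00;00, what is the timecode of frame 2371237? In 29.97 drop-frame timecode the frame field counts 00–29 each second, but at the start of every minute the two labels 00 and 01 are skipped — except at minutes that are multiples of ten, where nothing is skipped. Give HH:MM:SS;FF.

21:58:40;11

Each 10-minute DF block holds 10 × 60 × 30 − 9 × 2 = 17982 frames. 2371237 ÷ 17982 → 131 full blocks, remainder 15595.
Within the partial block the first minute is 1800 frames and each further minute 1798, so 8 further minute boundaries passed. Total skipped labels = 18 × 131 + 2 × 8 = 2374.
Non-drop label index = 2371237 + 2374 = 2373611; at 30 labels/s that is 21:58:40:11, i.e. DF 21:58:40;11.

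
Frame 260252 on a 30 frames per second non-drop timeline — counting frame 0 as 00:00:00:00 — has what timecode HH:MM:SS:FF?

02:24:35:02

260252 ÷ 30 = 8675 full seconds, remainder 2 frames.
8675 s = 2 h 24 min 35 s.
Timecode: 02:24:35:02.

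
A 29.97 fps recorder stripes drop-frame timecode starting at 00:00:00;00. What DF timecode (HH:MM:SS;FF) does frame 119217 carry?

Each 10-minute DF block holds 10 × 60 × 30 − 9 × 2 = 17982 frames. 119217 ÷ 17982 → 6 full blocks, remainder 11325.
Within the partial block the first minute is 1800 frames and each further minute 1798, so 6 further minute boundaries passed. Total skipped labels = 18 × 6 + 2 × 6 = 120.
Non-drop label index = 119217 + 120 = 119337; at 30 labels/s that is 01:06:17:27, i.e. DF 01:06:17;27.

01:06:17;27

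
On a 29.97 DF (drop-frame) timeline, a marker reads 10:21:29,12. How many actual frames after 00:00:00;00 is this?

As if non-drop at 30 labels/s: (10 × 3600 + 21 × 60 + 29) × 30 + 12 = 1118682.
Minute boundaries passed: 621; those not divisible by 10: 621 − 62 = 559; dropped labels = 2 × 559 = 1118.
Actual frame index = 1118682 − 1118 = 1117564.

1117564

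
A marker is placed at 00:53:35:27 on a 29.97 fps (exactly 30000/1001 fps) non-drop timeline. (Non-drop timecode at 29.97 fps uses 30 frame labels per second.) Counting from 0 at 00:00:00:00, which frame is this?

Total seconds to the label: (0 × 3600 + 53 × 60 + 35) = 3215.
Frame index = 3215 × 30 + 27 = 96477.

96477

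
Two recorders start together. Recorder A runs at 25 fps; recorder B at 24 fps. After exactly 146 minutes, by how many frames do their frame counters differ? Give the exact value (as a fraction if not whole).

146 min = 8760 s.
A emits 25 × 8760 = 219000 frames; B emits 24 × 8760 = 210240.
Difference = 8760 frames; B is behind A.

8760 frames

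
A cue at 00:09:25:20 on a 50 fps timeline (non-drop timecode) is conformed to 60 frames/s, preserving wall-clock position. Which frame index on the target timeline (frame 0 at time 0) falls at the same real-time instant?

Source frame index: (0×3600 + 9×60 + 25) × 50 + 20 = 28270.
Real time: 28270 / (50) = 2827/5 s.
Target frame: (2827/5) × (60) = 33924.

frame 33924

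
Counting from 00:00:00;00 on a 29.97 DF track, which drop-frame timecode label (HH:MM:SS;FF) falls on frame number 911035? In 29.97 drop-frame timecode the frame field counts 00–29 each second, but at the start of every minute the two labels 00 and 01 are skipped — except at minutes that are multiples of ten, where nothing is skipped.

Each 10-minute DF block holds 10 × 60 × 30 − 9 × 2 = 17982 frames. 911035 ÷ 17982 → 50 full blocks, remainder 11935.
Within the partial block the first minute is 1800 frames and each further minute 1798, so 6 further minute boundaries passed. Total skipped labels = 18 × 50 + 2 × 6 = 912.
Non-drop label index = 911035 + 912 = 911947; at 30 labels/s that is 08:26:38:07, i.e. DF 08:26:38;07.

08:26:38;07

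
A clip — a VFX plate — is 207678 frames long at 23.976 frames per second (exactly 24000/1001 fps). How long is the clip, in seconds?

8661.90325 seconds

Running time = 207678 / (24000/1001) = 8661.90325 s.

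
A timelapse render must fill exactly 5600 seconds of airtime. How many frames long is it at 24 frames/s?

134400 frames

Frames = 5600 × 24 = 134400.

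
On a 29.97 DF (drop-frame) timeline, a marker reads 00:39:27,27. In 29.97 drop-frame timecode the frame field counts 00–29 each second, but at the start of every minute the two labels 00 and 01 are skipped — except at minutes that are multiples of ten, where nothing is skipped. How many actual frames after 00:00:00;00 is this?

70965

Complete 10-minute blocks: 3, each 17982 frames → 53946.
Remaining 9 whole minutes in the current block: 1800 + 8 × 1798 = 16184 frames.
Within the current minute: 27 × 30 + 27 − 2 = 835 (labels ;00/;01 skipped at this minute). Total = 53946 + 16184 + 835 = 70965.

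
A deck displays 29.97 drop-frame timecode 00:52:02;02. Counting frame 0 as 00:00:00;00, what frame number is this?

93568

As if non-drop at 30 labels/s: (0 × 3600 + 52 × 60 + 2) × 30 + 2 = 93662.
Minute boundaries passed: 52; those not divisible by 10: 52 − 5 = 47; dropped labels = 2 × 47 = 94.
Actual frame index = 93662 − 94 = 93568.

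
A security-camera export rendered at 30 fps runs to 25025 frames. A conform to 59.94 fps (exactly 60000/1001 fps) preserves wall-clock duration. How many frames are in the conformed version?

Target frames = source frames × (target rate / source rate) = 25025 × (60000/1001)/(30) = 25025 × 2000/1001 = 50000.

50000 frames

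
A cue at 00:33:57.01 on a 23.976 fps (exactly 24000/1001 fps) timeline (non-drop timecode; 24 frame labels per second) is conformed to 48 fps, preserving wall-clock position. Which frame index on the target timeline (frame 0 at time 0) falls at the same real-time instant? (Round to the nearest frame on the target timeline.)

frame 97876

Source frame index: (0×3600 + 33×60 + 57) × 24 + 1 = 48889.
Real time: 48889 / (24000/1001) = 48937889/24000 s.
Target frame: (48937889/24000) × (48) = 48937889/500 ≈ 97875.778 → 97876.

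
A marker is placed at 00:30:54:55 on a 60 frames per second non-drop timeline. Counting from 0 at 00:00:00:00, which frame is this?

111295

Total seconds to the label: (0 × 3600 + 30 × 60 + 54) = 1854.
Frame index = 1854 × 60 + 55 = 111295.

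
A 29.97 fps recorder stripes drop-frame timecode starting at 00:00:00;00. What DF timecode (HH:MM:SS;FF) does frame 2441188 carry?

Each 10-minute DF block holds 10 × 60 × 30 − 9 × 2 = 17982 frames. 2441188 ÷ 17982 → 135 full blocks, remainder 13618.
Within the partial block the first minute is 1800 frames and each further minute 1798, so 7 further minute boundaries passed. Total skipped labels = 18 × 135 + 2 × 7 = 2444.
Non-drop label index = 2441188 + 2444 = 2443632; at 30 labels/s that is 22:37:34:12, i.e. DF 22:37:34;12.

22:37:34;12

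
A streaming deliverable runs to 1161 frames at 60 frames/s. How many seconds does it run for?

Running time = 1161 / (60) = 19.35 s.

19.35 seconds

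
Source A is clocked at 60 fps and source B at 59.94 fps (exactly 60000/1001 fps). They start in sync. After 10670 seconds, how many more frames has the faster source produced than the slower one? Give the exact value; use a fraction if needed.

58200/91 frames

A emits 60 × 10670 = 640200 frames; B emits 60000/1001 × 10670 = 58200000/91.
Difference = 58200/91 frames (≈ 639.5604); B is behind A.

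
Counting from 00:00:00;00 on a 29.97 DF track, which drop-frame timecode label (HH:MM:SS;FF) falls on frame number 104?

Each 10-minute DF block holds 10 × 60 × 30 − 9 × 2 = 17982 frames. 104 ÷ 17982 → 0 full blocks, remainder 104.
Within the partial block the first minute is 1800 frames and each further minute 1798, so 0 further minute boundaries passed. Total skipped labels = 18 × 0 + 2 × 0 = 0.
Non-drop label index = 104 + 0 = 104; at 30 labels/s that is 00:00:03:14, i.e. DF 00:00:03;14.

00:00:03;14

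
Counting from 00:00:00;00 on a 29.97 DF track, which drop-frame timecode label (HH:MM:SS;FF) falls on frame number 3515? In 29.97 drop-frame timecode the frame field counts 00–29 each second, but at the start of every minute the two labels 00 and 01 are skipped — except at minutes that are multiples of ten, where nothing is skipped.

Ten DF minutes hold 17982 frames, so frame 3515 lies in block 0 (frames 0–17981) with 3515 frames into that block.
The block's first minute is 1800 frames and the rest 1798 each; 3515 frames reaches minute 1, so 0 × 18 + 1 × 2 = 2 labels have been skipped so far.
Adding those back, label number 3515 + 2 = 3517 at 30 labels/s is 117 s + 7 f = 0 h 1 min 57 s frame 7, i.e. 00:01:57;07.

00:01:57;07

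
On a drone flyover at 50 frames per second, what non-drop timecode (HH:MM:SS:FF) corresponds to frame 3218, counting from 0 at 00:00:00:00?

00:01:04:18

3218 ÷ 50 = 64 full seconds, remainder 18 frames.
64 s = 0 h 1 min 4 s.
Timecode: 00:01:04:18.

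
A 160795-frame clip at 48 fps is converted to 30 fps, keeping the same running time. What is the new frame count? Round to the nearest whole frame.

100497 frames

Frames at target rate = 160795 × (30) / (48) = 803975/8 ≈ 100496.875.
Nearest whole frame: 100497.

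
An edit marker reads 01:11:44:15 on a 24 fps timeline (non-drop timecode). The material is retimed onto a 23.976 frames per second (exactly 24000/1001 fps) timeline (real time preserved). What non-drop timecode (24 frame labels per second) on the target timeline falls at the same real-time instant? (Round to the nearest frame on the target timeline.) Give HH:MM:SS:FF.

Source frame index: (1×3600 + 11×60 + 44) × 24 + 15 = 103311.
Real time: 103311 / (24) = 34437/8 s.
Target frame: (34437/8) × (24000/1001) = 7947000/77 ≈ 103207.792 → 103208.
At 24 labels/s: frame 103208 → 01:11:40:08.

01:11:40:08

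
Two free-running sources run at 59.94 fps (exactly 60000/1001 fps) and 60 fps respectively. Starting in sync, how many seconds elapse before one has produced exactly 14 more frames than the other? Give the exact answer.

The gap grows by |60 − 60000/1001| = 60/1001 frames per second.
Time for a 14-frame gap: 14 ÷ (60/1001) = 7007/30 s.

7007/30 seconds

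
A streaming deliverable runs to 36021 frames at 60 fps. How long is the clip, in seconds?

Running time = 36021 / (60) = 600.35 s.

600.35 seconds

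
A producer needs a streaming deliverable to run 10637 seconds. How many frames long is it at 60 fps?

Frames = 10637 × 60 = 638220.

638220 frames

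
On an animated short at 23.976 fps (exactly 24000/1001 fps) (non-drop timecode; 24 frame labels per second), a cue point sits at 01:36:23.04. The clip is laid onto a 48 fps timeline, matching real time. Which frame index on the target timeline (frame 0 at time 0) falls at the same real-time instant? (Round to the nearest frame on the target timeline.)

Source frame index: (1×3600 + 36×60 + 23) × 24 + 4 = 138796.
Real time: 138796 / (24000/1001) = 34733699/6000 s.
Target frame: (34733699/6000) × (48) = 34733699/125 ≈ 277869.592 → 277870.

frame 277870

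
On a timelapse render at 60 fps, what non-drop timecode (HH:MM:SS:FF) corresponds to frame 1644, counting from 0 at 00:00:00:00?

1644 ÷ 60 = 27 full seconds, remainder 24 frames.
27 s = 0 h 0 min 27 s.
Timecode: 00:00:27:24.

00:00:27:24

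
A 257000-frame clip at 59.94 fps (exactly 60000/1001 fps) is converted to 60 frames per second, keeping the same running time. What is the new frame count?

Target frames = source frames × (target rate / source rate) = 257000 × (60)/(60000/1001) = 257000 × 1001/1000 = 257257.

257257 frames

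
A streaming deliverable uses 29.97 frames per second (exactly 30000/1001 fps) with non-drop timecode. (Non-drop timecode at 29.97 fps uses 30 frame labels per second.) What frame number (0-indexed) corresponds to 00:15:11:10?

Total seconds to the label: (0 × 3600 + 15 × 60 + 11) = 911.
Frame index = 911 × 30 + 10 = 27340.

frame 27340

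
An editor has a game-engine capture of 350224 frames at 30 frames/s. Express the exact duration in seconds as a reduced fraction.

Running time = 350224 ÷ (30) = 350224 × 1/30 = 175112/15 s.

175112/15 seconds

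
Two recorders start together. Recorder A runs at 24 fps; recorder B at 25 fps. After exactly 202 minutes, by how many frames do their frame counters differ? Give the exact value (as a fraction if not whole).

202 min = 12120 s.
A emits 24 × 12120 = 290880 frames; B emits 25 × 12120 = 303000.
Difference = 12120 frames; B is ahead of A.

12120 frames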